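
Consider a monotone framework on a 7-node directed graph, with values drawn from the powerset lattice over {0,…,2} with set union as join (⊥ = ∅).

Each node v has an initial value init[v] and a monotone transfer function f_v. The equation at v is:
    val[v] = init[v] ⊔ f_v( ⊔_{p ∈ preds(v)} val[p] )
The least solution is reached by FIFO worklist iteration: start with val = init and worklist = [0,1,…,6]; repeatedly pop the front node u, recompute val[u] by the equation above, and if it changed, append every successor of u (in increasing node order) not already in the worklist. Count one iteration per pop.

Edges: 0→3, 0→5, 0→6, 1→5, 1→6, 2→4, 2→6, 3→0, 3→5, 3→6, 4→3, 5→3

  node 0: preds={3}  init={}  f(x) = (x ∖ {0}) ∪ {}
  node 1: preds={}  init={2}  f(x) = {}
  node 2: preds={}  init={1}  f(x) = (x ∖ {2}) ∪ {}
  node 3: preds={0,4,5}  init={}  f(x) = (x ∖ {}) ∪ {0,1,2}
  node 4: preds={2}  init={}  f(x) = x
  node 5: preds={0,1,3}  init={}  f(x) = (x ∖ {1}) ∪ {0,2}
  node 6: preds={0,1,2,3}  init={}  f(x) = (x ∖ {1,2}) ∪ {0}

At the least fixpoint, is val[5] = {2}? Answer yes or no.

no

Trace (11 dequeues):
  [1] u=0 | in {} | out {} | ==
  [2] u=1 | in {} | out {2} | ==
  [3] u=2 | in {} | out {1} | ==
  [4] u=3 | in {} | out {0,1,2} | prev {} | push {0}
  [5] u=4 | in {1} | out {1} | prev {} | push {3}
  [6] u=5 | in {0,1,2} | out {0,2} | prev {} | push {}
  [7] u=6 | in {0,1,2} | out {0} | prev {} | push {}
  [8] u=0 | in {0,1,2} | out {1,2} | prev {} | push {5,6}
  [9] u=3 | in {0,1,2} | out {0,1,2} | ==
  [10] u=5 | in {0,1,2} | out {0,2} | ==
  [11] u=6 | in {0,1,2} | out {0} | ==

Converged values:
  [0] {1,2}
  [1] {2}
  [2] {1}
  [3] {0,1,2}
  [4] {1}
  [5] {0,2}
  [6] {0}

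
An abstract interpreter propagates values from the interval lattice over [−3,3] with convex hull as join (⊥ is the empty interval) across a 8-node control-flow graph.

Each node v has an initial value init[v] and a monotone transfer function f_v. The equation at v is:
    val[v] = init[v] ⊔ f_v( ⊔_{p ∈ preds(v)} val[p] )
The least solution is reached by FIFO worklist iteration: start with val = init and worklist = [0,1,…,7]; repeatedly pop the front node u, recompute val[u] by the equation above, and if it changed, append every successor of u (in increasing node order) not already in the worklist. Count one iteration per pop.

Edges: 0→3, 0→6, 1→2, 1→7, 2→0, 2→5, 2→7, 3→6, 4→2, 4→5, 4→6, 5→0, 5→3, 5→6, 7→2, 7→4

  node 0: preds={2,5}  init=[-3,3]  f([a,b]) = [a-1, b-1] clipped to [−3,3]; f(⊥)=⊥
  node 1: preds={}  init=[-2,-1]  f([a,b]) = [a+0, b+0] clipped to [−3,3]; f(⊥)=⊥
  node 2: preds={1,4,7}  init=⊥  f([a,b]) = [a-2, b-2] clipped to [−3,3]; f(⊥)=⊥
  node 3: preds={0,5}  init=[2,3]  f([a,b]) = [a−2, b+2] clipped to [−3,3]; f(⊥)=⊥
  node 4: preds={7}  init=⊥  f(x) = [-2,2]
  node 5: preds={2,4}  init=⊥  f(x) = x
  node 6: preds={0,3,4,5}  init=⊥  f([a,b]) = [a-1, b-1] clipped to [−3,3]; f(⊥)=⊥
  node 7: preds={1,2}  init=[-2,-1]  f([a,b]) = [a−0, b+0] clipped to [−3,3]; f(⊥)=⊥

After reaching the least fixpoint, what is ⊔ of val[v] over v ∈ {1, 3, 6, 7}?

[-3,3]

Iteration log — 17 steps:
  step 1. node 0  ⊔preds=⊥  new=[-3,3]  stable
  step 2. node 1  ⊔preds=⊥  new=[-2,-1]  stable
  step 3. node 2  ⊔preds=[-2,-1]  new=[-3,-3]  old=⊥  +wl: 0
  step 4. node 3  ⊔preds=[-3,3]  new=[-3,3]  old=[2,3]  +wl: 
  step 5. node 4  ⊔preds=[-2,-1]  new=[-2,2]  old=⊥  +wl: 2
  step 6. node 5  ⊔preds=[-3,2]  new=[-3,2]  old=⊥  +wl: 3
  step 7. node 6  ⊔preds=[-3,3]  new=[-3,2]  old=⊥  +wl: 
  step 8. node 7  ⊔preds=[-3,-1]  new=[-3,-1]  old=[-2,-1]  +wl: 4
  step 9. node 0  ⊔preds=[-3,2]  new=[-3,3]  stable
  step 10. node 2  ⊔preds=[-3,2]  new=[-3,0]  old=[-3,-3]  +wl: 0,5,7
  step 11. node 3  ⊔preds=[-3,3]  new=[-3,3]  stable
  step 12. node 4  ⊔preds=[-3,-1]  new=[-2,2]  stable
  step 13. node 0  ⊔preds=[-3,2]  new=[-3,3]  stable
  step 14. node 5  ⊔preds=[-3,2]  new=[-3,2]  stable
  step 15. node 7  ⊔preds=[-3,0]  new=[-3,0]  old=[-3,-1]  +wl: 2,4
  step 16. node 2  ⊔preds=[-3,2]  new=[-3,0]  stable
  step 17. node 4  ⊔preds=[-3,0]  new=[-2,2]  stable

Least fixpoint reached:
  node 0: [-3,3]
  node 1: [-2,-1]
  node 2: [-3,0]
  node 3: [-3,3]
  node 4: [-2,2]
  node 5: [-3,2]
  node 6: [-3,2]
  node 7: [-3,0]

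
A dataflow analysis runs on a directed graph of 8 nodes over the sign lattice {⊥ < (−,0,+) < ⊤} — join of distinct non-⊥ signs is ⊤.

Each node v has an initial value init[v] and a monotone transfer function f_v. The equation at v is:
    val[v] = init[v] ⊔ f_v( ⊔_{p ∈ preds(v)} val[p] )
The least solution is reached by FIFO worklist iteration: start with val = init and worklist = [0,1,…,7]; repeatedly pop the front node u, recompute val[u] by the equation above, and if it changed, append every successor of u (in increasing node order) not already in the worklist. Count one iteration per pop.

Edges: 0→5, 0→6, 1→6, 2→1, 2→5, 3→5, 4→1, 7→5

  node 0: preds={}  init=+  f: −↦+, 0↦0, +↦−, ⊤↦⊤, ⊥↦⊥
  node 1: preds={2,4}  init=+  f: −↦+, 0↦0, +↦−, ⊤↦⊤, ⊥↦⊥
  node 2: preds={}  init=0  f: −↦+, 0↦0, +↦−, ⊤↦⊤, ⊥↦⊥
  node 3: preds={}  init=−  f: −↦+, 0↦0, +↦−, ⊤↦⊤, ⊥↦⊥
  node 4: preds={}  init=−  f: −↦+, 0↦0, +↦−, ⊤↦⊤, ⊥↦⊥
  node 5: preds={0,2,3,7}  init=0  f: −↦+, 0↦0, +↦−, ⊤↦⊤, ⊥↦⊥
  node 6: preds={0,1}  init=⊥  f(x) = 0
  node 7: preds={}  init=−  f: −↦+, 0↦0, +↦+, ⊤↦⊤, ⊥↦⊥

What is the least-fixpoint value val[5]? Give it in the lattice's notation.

Iteration log — 8 steps:
  step 1. node 0  ⊔preds=⊥  new=+  stable
  step 2. node 1  ⊔preds=⊤  new=⊤  old=+  +wl: 
  step 3. node 2  ⊔preds=⊥  new=0  stable
  step 4. node 3  ⊔preds=⊥  new=−  stable
  step 5. node 4  ⊔preds=⊥  new=−  stable
  step 6. node 5  ⊔preds=⊤  new=⊤  old=0  +wl: 
  step 7. node 6  ⊔preds=⊤  new=0  old=⊥  +wl: 
  step 8. node 7  ⊔preds=⊥  new=−  stable

Least fixpoint reached:
  node 0: +
  node 1: ⊤
  node 2: 0
  node 3: −
  node 4: −
  node 5: ⊤
  node 6: 0
  node 7: −

⊤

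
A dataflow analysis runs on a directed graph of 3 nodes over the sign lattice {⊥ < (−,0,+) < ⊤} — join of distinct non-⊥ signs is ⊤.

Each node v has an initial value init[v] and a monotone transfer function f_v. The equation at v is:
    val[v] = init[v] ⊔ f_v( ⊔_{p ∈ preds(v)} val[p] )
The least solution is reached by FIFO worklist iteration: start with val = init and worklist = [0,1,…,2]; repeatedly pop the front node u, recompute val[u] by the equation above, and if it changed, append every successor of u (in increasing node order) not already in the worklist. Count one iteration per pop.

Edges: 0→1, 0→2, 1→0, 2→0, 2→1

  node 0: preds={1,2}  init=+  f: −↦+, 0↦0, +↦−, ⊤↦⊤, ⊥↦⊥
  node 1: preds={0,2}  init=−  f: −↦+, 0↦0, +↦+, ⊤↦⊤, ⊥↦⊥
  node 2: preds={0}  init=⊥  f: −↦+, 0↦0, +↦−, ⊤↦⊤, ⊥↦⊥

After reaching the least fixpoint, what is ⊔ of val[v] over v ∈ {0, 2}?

Worklist (8 pops):
  #1 pop 0: in=− → + (no change)
  #2 pop 1: in=+ → ⊤ (was −); enqueue [0]
  #3 pop 2: in=+ → − (was ⊥); enqueue [1]
  #4 pop 0: in=⊤ → ⊤ (was +); enqueue [2]
  #5 pop 1: in=⊤ → ⊤ (no change)
  #6 pop 2: in=⊤ → ⊤ (was −); enqueue [0,1]
  #7 pop 0: in=⊤ → ⊤ (no change)
  #8 pop 1: in=⊤ → ⊤ (no change)

Fixpoint:
  val[0] = ⊤
  val[1] = ⊤
  val[2] = ⊤

⊤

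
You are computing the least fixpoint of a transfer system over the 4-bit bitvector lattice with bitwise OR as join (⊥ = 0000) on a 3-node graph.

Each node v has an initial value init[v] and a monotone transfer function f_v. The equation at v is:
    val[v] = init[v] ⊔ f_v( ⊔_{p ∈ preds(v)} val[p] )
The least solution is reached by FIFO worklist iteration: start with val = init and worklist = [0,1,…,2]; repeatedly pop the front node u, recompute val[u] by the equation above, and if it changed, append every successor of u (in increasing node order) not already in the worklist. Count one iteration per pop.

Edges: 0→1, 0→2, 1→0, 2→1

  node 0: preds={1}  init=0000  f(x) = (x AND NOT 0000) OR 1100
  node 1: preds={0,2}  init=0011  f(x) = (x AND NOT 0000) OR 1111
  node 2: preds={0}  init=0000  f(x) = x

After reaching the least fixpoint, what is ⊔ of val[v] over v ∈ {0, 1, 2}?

Iteration log — 5 steps:
  step 1. node 0  ⊔preds=0011  new=1111  old=0000  +wl: 
  step 2. node 1  ⊔preds=1111  new=1111  old=0011  +wl: 0
  step 3. node 2  ⊔preds=1111  new=1111  old=0000  +wl: 1
  step 4. node 0  ⊔preds=1111  new=1111  stable
  step 5. node 1  ⊔preds=1111  new=1111  stable

Least fixpoint reached:
  node 0: 1111
  node 1: 1111
  node 2: 1111

1111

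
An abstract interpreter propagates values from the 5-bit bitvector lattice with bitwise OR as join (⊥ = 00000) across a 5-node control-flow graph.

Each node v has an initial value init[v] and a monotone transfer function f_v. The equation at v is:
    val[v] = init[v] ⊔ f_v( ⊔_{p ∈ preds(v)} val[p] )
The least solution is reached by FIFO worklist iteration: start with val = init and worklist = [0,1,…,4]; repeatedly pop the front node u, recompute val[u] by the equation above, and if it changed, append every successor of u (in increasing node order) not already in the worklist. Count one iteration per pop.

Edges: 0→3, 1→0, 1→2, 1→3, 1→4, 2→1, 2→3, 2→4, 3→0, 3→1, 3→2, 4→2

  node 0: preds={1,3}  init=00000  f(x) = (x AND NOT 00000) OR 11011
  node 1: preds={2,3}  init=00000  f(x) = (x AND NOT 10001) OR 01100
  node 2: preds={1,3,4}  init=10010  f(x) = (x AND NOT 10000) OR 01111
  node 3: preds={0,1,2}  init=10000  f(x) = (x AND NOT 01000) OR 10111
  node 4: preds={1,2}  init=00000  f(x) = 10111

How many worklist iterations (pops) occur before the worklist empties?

Trace (9 dequeues):
  [1] u=0 | in 10000 | out 11011 | prev 00000 | push {}
  [2] u=1 | in 10010 | out 01110 | prev 00000 | push {0}
  [3] u=2 | in 11110 | out 11111 | prev 10010 | push {1}
  [4] u=3 | in 11111 | out 10111 | prev 10000 | push {2}
  [5] u=4 | in 11111 | out 10111 | prev 00000 | push {}
  [6] u=0 | in 11111 | out 11111 | prev 11011 | push {3}
  [7] u=1 | in 11111 | out 01110 | ==
  [8] u=2 | in 11111 | out 11111 | ==
  [9] u=3 | in 11111 | out 10111 | ==

Converged values:
  [0] 11111
  [1] 01110
  [2] 11111
  [3] 10111
  [4] 10111

9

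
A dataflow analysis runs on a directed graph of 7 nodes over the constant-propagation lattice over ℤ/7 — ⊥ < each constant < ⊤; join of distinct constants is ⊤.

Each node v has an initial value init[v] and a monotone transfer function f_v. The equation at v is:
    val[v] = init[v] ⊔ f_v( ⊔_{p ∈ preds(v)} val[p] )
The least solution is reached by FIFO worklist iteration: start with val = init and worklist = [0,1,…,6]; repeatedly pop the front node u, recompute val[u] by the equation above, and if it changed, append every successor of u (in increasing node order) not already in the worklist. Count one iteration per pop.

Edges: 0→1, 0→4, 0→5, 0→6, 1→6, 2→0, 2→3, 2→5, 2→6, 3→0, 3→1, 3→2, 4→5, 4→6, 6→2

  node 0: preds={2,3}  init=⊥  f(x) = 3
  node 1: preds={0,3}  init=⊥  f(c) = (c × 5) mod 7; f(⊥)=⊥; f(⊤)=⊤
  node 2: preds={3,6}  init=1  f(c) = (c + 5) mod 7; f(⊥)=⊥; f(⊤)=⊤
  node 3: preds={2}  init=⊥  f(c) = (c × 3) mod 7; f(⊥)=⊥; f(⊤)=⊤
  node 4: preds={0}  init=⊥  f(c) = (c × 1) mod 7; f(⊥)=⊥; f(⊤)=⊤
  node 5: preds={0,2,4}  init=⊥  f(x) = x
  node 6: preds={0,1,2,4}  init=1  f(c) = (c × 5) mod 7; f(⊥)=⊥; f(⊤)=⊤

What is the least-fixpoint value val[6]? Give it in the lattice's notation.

Trace (11 dequeues):
  [1] u=0 | in 1 | out 3 | prev ⊥ | push {}
  [2] u=1 | in 3 | out 1 | prev ⊥ | push {}
  [3] u=2 | in 1 | out ⊤ | prev 1 | push {0}
  [4] u=3 | in ⊤ | out ⊤ | prev ⊥ | push {1,2}
  [5] u=4 | in 3 | out 3 | prev ⊥ | push {}
  [6] u=5 | in ⊤ | out ⊤ | prev ⊥ | push {}
  [7] u=6 | in ⊤ | out ⊤ | prev 1 | push {}
  [8] u=0 | in ⊤ | out 3 | ==
  [9] u=1 | in ⊤ | out ⊤ | prev 1 | push {6}
  [10] u=2 | in ⊤ | out ⊤ | ==
  [11] u=6 | in ⊤ | out ⊤ | ==

Converged values:
  [0] 3
  [1] ⊤
  [2] ⊤
  [3] ⊤
  [4] 3
  [5] ⊤
  [6] ⊤

⊤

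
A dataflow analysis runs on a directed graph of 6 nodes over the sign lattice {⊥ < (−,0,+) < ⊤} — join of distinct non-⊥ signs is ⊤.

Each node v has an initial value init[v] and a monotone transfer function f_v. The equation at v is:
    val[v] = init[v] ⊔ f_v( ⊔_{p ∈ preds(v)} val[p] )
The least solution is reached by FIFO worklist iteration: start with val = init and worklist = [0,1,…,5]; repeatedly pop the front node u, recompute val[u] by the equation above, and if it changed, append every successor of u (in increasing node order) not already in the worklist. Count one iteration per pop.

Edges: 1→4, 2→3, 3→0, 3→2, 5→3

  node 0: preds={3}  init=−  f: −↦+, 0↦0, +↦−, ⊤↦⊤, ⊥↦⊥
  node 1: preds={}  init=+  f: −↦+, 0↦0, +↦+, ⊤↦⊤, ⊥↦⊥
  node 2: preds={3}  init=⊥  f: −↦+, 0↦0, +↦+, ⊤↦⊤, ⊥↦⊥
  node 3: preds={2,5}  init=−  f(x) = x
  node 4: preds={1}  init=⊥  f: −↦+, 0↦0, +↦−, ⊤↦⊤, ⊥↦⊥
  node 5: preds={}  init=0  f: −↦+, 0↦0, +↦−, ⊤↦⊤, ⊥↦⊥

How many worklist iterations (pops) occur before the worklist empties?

9

Iteration log — 9 steps:
  step 1. node 0  ⊔preds=−  new=⊤  old=−  +wl: 
  step 2. node 1  ⊔preds=⊥  new=+  stable
  step 3. node 2  ⊔preds=−  new=+  old=⊥  +wl: 
  step 4. node 3  ⊔preds=⊤  new=⊤  old=−  +wl: 0,2
  step 5. node 4  ⊔preds=+  new=−  old=⊥  +wl: 
  step 6. node 5  ⊔preds=⊥  new=0  stable
  step 7. node 0  ⊔preds=⊤  new=⊤  stable
  step 8. node 2  ⊔preds=⊤  new=⊤  old=+  +wl: 3
  step 9. node 3  ⊔preds=⊤  new=⊤  stable

Least fixpoint reached:
  node 0: ⊤
  node 1: +
  node 2: ⊤
  node 3: ⊤
  node 4: −
  node 5: 0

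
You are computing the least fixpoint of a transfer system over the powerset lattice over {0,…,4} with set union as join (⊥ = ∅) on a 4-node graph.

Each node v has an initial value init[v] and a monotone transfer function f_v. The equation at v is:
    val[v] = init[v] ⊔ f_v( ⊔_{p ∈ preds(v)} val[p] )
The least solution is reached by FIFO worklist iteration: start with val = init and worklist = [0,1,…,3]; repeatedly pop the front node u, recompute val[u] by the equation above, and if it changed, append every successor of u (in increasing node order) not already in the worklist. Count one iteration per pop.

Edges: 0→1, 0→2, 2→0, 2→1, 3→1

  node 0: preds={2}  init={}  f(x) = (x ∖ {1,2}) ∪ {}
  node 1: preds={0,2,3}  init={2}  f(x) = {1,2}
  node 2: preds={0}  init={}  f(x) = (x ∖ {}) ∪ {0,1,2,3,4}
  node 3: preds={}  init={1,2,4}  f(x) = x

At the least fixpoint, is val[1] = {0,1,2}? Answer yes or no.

no

Iteration log — 7 steps:
  step 1. node 0  ⊔preds={}  new={}  stable
  step 2. node 1  ⊔preds={1,2,4}  new={1,2}  old={2}  +wl: 
  step 3. node 2  ⊔preds={}  new={0,1,2,3,4}  old={}  +wl: 0,1
  step 4. node 3  ⊔preds={}  new={1,2,4}  stable
  step 5. node 0  ⊔preds={0,1,2,3,4}  new={0,3,4}  old={}  +wl: 2
  step 6. node 1  ⊔preds={0,1,2,3,4}  new={1,2}  stable
  step 7. node 2  ⊔preds={0,3,4}  new={0,1,2,3,4}  stable

Least fixpoint reached:
  node 0: {0,3,4}
  node 1: {1,2}
  node 2: {0,1,2,3,4}
  node 3: {1,2,4}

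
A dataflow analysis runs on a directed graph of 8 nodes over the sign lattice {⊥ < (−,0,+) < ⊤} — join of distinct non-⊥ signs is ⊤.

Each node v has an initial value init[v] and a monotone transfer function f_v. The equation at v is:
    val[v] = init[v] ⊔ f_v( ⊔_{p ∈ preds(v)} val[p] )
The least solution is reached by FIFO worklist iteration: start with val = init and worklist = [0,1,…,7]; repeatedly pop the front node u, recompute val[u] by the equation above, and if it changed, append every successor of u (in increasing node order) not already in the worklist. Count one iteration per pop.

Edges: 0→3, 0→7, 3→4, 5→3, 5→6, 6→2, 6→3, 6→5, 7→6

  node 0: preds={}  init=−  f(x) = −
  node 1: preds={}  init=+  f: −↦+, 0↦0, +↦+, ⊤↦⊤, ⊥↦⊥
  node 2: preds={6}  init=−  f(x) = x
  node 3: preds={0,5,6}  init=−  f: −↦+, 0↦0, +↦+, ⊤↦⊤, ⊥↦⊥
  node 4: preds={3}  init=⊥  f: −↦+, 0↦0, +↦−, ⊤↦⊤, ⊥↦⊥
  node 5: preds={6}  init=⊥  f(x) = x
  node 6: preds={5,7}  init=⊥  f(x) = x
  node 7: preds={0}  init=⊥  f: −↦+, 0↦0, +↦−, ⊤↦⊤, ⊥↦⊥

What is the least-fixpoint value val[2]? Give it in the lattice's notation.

⊤

Iteration log — 14 steps:
  step 1. node 0  ⊔preds=⊥  new=−  stable
  step 2. node 1  ⊔preds=⊥  new=+  stable
  step 3. node 2  ⊔preds=⊥  new=−  stable
  step 4. node 3  ⊔preds=−  new=⊤  old=−  +wl: 
  step 5. node 4  ⊔preds=⊤  new=⊤  old=⊥  +wl: 
  step 6. node 5  ⊔preds=⊥  new=⊥  stable
  step 7. node 6  ⊔preds=⊥  new=⊥  stable
  step 8. node 7  ⊔preds=−  new=+  old=⊥  +wl: 6
  step 9. node 6  ⊔preds=+  new=+  old=⊥  +wl: 2,3,5
  step 10. node 2  ⊔preds=+  new=⊤  old=−  +wl: 
  step 11. node 3  ⊔preds=⊤  new=⊤  stable
  step 12. node 5  ⊔preds=+  new=+  old=⊥  +wl: 3,6
  step 13. node 3  ⊔preds=⊤  new=⊤  stable
  step 14. node 6  ⊔preds=+  new=+  stable

Least fixpoint reached:
  node 0: −
  node 1: +
  node 2: ⊤
  node 3: ⊤
  node 4: ⊤
  node 5: +
  node 6: +
  node 7: +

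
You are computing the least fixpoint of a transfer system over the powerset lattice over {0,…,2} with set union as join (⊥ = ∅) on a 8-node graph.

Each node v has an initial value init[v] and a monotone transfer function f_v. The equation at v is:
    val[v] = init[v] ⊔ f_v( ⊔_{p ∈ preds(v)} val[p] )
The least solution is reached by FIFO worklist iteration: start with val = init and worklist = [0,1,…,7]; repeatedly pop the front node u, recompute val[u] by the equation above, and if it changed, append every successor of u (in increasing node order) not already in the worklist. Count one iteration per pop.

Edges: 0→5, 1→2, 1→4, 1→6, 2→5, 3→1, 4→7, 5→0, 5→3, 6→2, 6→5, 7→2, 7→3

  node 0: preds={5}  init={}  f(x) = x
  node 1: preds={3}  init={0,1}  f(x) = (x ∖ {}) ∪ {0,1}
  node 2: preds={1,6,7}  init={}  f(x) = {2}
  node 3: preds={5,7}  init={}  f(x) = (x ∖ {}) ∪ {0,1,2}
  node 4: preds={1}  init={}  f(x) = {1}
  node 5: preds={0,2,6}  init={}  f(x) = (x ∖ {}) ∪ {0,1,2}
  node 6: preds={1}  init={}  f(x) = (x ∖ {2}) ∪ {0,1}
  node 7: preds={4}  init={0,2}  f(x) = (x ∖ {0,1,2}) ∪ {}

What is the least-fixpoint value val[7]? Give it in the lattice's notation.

Worklist (15 pops):
  #1 pop 0: in={} → {} (no change)
  #2 pop 1: in={} → {0,1} (no change)
  #3 pop 2: in={0,1,2} → {2} (was {}); enqueue []
  #4 pop 3: in={0,2} → {0,1,2} (was {}); enqueue [1]
  #5 pop 4: in={0,1} → {1} (was {}); enqueue []
  #6 pop 5: in={2} → {0,1,2} (was {}); enqueue [0,3]
  #7 pop 6: in={0,1} → {0,1} (was {}); enqueue [2,5]
  #8 pop 7: in={1} → {0,2} (no change)
  #9 pop 1: in={0,1,2} → {0,1,2} (was {0,1}); enqueue [4,6]
  #10 pop 0: in={0,1,2} → {0,1,2} (was {}); enqueue []
  #11 pop 3: in={0,1,2} → {0,1,2} (no change)
  #12 pop 2: in={0,1,2} → {2} (no change)
  #13 pop 5: in={0,1,2} → {0,1,2} (no change)
  #14 pop 4: in={0,1,2} → {1} (no change)
  #15 pop 6: in={0,1,2} → {0,1} (no change)

Fixpoint:
  val[0] = {0,1,2}
  val[1] = {0,1,2}
  val[2] = {2}
  val[3] = {0,1,2}
  val[4] = {1}
  val[5] = {0,1,2}
  val[6] = {0,1}
  val[7] = {0,2}

{0,2}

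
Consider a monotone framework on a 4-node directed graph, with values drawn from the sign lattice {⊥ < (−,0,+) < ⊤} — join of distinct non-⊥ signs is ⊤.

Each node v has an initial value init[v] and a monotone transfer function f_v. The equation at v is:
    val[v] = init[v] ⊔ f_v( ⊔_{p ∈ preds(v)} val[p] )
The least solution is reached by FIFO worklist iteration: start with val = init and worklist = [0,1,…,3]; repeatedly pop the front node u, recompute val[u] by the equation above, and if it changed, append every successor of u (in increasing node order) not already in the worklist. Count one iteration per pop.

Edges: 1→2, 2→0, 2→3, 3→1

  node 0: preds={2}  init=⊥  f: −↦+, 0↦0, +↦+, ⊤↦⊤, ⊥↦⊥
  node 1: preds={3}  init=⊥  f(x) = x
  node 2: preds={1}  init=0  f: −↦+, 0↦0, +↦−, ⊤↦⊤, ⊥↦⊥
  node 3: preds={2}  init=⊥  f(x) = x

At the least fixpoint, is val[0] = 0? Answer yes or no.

yes

Worklist (6 pops):
  #1 pop 0: in=0 → 0 (was ⊥); enqueue []
  #2 pop 1: in=⊥ → ⊥ (no change)
  #3 pop 2: in=⊥ → 0 (no change)
  #4 pop 3: in=0 → 0 (was ⊥); enqueue [1]
  #5 pop 1: in=0 → 0 (was ⊥); enqueue [2]
  #6 pop 2: in=0 → 0 (no change)

Fixpoint:
  val[0] = 0
  val[1] = 0
  val[2] = 0
  val[3] = 0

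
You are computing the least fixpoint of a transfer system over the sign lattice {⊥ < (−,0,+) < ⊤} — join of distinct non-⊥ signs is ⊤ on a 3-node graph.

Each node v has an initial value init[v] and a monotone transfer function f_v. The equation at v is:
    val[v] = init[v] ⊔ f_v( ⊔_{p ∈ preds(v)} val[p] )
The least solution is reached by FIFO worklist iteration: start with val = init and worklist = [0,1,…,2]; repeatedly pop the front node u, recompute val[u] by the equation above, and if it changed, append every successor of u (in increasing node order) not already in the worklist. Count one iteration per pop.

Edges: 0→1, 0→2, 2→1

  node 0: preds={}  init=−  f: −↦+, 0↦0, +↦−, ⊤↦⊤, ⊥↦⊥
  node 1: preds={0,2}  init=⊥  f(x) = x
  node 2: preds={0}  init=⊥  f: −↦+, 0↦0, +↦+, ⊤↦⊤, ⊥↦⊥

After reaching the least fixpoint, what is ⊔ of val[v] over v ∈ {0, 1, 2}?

⊤

Iteration log — 4 steps:
  step 1. node 0  ⊔preds=⊥  new=−  stable
  step 2. node 1  ⊔preds=−  new=−  old=⊥  +wl: 
  step 3. node 2  ⊔preds=−  new=+  old=⊥  +wl: 1
  step 4. node 1  ⊔preds=⊤  new=⊤  old=−  +wl: 

Least fixpoint reached:
  node 0: −
  node 1: ⊤
  node 2: +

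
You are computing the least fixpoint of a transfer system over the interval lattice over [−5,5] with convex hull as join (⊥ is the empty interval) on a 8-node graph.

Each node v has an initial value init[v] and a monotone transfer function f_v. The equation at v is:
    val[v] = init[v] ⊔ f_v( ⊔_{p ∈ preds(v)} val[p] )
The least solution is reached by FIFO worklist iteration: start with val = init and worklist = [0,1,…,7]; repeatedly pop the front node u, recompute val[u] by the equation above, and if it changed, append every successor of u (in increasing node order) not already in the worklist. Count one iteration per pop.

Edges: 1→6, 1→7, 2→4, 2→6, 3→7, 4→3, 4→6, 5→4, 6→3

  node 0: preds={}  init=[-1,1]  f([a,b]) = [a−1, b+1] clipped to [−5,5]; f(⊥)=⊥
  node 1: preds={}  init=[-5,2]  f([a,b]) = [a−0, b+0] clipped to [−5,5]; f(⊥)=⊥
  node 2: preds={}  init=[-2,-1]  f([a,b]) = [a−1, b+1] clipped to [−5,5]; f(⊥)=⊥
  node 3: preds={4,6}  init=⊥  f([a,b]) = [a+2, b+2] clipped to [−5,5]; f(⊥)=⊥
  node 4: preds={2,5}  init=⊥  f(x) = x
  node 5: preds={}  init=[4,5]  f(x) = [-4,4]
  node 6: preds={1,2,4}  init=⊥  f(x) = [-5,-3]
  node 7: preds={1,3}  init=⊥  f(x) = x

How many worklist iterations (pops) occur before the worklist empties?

13

Trace (13 dequeues):
  [1] u=0 | in ⊥ | out [-1,1] | ==
  [2] u=1 | in ⊥ | out [-5,2] | ==
  [3] u=2 | in ⊥ | out [-2,-1] | ==
  [4] u=3 | in ⊥ | out ⊥ | ==
  [5] u=4 | in [-2,5] | out [-2,5] | prev ⊥ | push {3}
  [6] u=5 | in ⊥ | out [-4,5] | prev [4,5] | push {4}
  [7] u=6 | in [-5,5] | out [-5,-3] | prev ⊥ | push {}
  [8] u=7 | in [-5,2] | out [-5,2] | prev ⊥ | push {}
  [9] u=3 | in [-5,5] | out [-3,5] | prev ⊥ | push {7}
  [10] u=4 | in [-4,5] | out [-4,5] | prev [-2,5] | push {3,6}
  [11] u=7 | in [-5,5] | out [-5,5] | prev [-5,2] | push {}
  [12] u=3 | in [-5,5] | out [-3,5] | ==
  [13] u=6 | in [-5,5] | out [-5,-3] | ==

Converged values:
  [0] [-1,1]
  [1] [-5,2]
  [2] [-2,-1]
  [3] [-3,5]
  [4] [-4,5]
  [5] [-4,5]
  [6] [-5,-3]
  [7] [-5,5]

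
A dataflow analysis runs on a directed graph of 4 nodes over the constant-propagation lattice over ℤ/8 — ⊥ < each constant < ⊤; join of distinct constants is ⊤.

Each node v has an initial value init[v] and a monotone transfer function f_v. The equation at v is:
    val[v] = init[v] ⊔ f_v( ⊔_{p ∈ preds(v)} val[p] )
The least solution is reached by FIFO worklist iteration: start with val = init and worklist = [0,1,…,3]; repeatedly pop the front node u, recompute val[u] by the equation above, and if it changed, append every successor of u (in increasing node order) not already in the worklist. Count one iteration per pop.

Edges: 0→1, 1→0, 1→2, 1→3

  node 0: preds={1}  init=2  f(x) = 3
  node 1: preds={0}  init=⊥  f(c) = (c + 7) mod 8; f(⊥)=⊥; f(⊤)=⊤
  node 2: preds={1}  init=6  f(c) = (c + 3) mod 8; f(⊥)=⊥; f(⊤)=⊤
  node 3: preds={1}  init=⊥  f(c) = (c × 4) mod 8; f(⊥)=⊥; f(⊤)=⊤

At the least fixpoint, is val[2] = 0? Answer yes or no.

no

Iteration log — 5 steps:
  step 1. node 0  ⊔preds=⊥  new=⊤  old=2  +wl: 
  step 2. node 1  ⊔preds=⊤  new=⊤  old=⊥  +wl: 0
  step 3. node 2  ⊔preds=⊤  new=⊤  old=6  +wl: 
  step 4. node 3  ⊔preds=⊤  new=⊤  old=⊥  +wl: 
  step 5. node 0  ⊔preds=⊤  new=⊤  stable

Least fixpoint reached:
  node 0: ⊤
  node 1: ⊤
  node 2: ⊤
  node 3: ⊤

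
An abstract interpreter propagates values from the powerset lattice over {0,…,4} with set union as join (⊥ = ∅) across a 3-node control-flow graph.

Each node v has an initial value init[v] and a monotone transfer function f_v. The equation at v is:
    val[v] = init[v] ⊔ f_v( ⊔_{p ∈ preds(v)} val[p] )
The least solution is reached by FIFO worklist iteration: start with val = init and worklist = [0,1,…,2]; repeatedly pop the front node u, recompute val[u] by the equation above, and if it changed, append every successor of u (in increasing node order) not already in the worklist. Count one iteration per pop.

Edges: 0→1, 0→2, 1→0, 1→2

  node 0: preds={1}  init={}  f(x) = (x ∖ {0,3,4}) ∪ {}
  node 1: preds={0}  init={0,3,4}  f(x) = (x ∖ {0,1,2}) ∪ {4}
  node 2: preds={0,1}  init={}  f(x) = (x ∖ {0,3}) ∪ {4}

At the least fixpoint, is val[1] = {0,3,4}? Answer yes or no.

Worklist (3 pops):
  #1 pop 0: in={0,3,4} → {} (no change)
  #2 pop 1: in={} → {0,3,4} (no change)
  #3 pop 2: in={0,3,4} → {4} (was {}); enqueue []

Fixpoint:
  val[0] = {}
  val[1] = {0,3,4}
  val[2] = {4}

yes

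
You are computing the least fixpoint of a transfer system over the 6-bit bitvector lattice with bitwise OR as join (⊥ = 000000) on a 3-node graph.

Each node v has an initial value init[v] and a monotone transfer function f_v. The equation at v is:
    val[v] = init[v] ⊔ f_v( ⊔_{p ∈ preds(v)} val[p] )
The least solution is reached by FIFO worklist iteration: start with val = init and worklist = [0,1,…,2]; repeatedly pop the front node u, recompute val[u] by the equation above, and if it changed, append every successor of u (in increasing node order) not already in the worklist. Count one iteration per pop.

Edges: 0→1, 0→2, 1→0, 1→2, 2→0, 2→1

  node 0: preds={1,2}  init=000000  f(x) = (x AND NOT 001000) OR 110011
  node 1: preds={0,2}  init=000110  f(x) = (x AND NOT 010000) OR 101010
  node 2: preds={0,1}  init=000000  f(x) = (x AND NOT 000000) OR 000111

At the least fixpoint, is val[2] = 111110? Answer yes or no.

no

Trace (5 dequeues):
  [1] u=0 | in 000110 | out 110111 | prev 000000 | push {}
  [2] u=1 | in 110111 | out 101111 | prev 000110 | push {0}
  [3] u=2 | in 111111 | out 111111 | prev 000000 | push {1}
  [4] u=0 | in 111111 | out 110111 | ==
  [5] u=1 | in 111111 | out 101111 | ==

Converged values:
  [0] 110111
  [1] 101111
  [2] 111111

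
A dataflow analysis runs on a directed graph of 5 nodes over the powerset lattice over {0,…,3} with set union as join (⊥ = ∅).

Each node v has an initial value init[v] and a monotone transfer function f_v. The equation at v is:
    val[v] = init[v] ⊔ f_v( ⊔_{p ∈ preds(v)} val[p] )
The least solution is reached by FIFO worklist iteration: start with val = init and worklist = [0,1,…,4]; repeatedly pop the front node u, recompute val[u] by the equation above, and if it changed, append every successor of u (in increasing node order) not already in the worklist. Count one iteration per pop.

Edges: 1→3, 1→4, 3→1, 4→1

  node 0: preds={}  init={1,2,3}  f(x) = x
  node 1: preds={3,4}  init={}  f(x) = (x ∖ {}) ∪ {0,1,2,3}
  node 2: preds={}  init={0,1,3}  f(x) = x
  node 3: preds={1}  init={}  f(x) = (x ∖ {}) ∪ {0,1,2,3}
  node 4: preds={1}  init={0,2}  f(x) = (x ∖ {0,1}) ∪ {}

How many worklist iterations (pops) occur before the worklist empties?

Iteration log — 6 steps:
  step 1. node 0  ⊔preds={}  new={1,2,3}  stable
  step 2. node 1  ⊔preds={0,2}  new={0,1,2,3}  old={}  +wl: 
  step 3. node 2  ⊔preds={}  new={0,1,3}  stable
  step 4. node 3  ⊔preds={0,1,2,3}  new={0,1,2,3}  old={}  +wl: 1
  step 5. node 4  ⊔preds={0,1,2,3}  new={0,2,3}  old={0,2}  +wl: 
  step 6. node 1  ⊔preds={0,1,2,3}  new={0,1,2,3}  stable

Least fixpoint reached:
  node 0: {1,2,3}
  node 1: {0,1,2,3}
  node 2: {0,1,3}
  node 3: {0,1,2,3}
  node 4: {0,2,3}

6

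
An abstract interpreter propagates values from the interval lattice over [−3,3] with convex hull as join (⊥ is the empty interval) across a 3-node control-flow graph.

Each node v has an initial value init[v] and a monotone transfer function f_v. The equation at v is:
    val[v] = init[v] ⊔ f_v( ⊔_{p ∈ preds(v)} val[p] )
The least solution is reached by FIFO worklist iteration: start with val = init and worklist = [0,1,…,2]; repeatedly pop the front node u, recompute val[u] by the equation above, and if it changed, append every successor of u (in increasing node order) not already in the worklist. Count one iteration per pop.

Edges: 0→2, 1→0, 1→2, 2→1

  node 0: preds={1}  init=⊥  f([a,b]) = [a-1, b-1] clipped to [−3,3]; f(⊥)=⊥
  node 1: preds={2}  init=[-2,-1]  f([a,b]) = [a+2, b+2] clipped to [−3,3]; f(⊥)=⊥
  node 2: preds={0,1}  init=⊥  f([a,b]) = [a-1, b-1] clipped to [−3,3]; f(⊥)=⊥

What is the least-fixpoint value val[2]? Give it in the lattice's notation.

Iteration log — 16 steps:
  step 1. node 0  ⊔preds=[-2,-1]  new=[-3,-2]  old=⊥  +wl: 
  step 2. node 1  ⊔preds=⊥  new=[-2,-1]  stable
  step 3. node 2  ⊔preds=[-3,-1]  new=[-3,-2]  old=⊥  +wl: 1
  step 4. node 1  ⊔preds=[-3,-2]  new=[-2,0]  old=[-2,-1]  +wl: 0,2
  step 5. node 0  ⊔preds=[-2,0]  new=[-3,-1]  old=[-3,-2]  +wl: 
  step 6. node 2  ⊔preds=[-3,0]  new=[-3,-1]  old=[-3,-2]  +wl: 1
  step 7. node 1  ⊔preds=[-3,-1]  new=[-2,1]  old=[-2,0]  +wl: 0,2
  step 8. node 0  ⊔preds=[-2,1]  new=[-3,0]  old=[-3,-1]  +wl: 
  step 9. node 2  ⊔preds=[-3,1]  new=[-3,0]  old=[-3,-1]  +wl: 1
  step 10. node 1  ⊔preds=[-3,0]  new=[-2,2]  old=[-2,1]  +wl: 0,2
  step 11. node 0  ⊔preds=[-2,2]  new=[-3,1]  old=[-3,0]  +wl: 
  step 12. node 2  ⊔preds=[-3,2]  new=[-3,1]  old=[-3,0]  +wl: 1
  step 13. node 1  ⊔preds=[-3,1]  new=[-2,3]  old=[-2,2]  +wl: 0,2
  step 14. node 0  ⊔preds=[-2,3]  new=[-3,2]  old=[-3,1]  +wl: 
  step 15. node 2  ⊔preds=[-3,3]  new=[-3,2]  old=[-3,1]  +wl: 1
  step 16. node 1  ⊔preds=[-3,2]  new=[-2,3]  stable

Least fixpoint reached:
  node 0: [-3,2]
  node 1: [-2,3]
  node 2: [-3,2]

[-3,2]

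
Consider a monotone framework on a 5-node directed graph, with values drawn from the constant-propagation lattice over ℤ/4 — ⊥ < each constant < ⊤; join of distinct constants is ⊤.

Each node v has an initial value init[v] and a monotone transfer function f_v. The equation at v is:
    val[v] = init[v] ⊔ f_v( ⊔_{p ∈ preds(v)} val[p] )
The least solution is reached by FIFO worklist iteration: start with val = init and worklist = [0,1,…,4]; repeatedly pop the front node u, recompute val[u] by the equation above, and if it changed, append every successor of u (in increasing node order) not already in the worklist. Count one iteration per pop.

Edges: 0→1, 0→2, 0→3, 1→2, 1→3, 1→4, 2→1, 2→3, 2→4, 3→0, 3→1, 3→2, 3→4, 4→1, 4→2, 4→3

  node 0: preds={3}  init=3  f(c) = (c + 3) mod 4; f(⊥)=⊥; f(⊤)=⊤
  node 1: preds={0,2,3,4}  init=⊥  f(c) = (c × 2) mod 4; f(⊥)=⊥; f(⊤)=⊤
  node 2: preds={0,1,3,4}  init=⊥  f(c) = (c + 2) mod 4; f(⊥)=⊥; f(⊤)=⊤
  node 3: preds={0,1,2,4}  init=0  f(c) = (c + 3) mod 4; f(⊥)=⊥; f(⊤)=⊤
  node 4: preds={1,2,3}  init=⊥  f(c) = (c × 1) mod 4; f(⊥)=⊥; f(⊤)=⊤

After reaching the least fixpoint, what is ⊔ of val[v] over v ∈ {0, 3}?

Trace (10 dequeues):
  [1] u=0 | in 0 | out 3 | ==
  [2] u=1 | in ⊤ | out ⊤ | prev ⊥ | push {}
  [3] u=2 | in ⊤ | out ⊤ | prev ⊥ | push {1}
  [4] u=3 | in ⊤ | out ⊤ | prev 0 | push {0,2}
  [5] u=4 | in ⊤ | out ⊤ | prev ⊥ | push {3}
  [6] u=1 | in ⊤ | out ⊤ | ==
  [7] u=0 | in ⊤ | out ⊤ | prev 3 | push {1}
  [8] u=2 | in ⊤ | out ⊤ | ==
  [9] u=3 | in ⊤ | out ⊤ | ==
  [10] u=1 | in ⊤ | out ⊤ | ==

Converged values:
  [0] ⊤
  [1] ⊤
  [2] ⊤
  [3] ⊤
  [4] ⊤

⊤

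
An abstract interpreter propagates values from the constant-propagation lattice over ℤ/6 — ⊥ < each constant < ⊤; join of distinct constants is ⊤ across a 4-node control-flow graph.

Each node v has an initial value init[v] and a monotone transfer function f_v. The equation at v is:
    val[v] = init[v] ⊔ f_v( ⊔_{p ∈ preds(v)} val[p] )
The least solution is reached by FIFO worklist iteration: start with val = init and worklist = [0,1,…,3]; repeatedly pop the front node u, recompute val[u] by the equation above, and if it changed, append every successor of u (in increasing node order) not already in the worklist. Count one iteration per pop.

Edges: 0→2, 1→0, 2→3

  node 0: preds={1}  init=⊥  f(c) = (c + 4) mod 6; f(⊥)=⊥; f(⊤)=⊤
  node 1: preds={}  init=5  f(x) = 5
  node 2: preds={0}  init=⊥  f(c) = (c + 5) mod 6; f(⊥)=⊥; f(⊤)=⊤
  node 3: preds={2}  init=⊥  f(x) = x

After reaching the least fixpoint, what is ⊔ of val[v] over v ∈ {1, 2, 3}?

⊤

Trace (4 dequeues):
  [1] u=0 | in 5 | out 3 | prev ⊥ | push {}
  [2] u=1 | in ⊥ | out 5 | ==
  [3] u=2 | in 3 | out 2 | prev ⊥ | push {}
  [4] u=3 | in 2 | out 2 | prev ⊥ | push {}

Converged values:
  [0] 3
  [1] 5
  [2] 2
  [3] 2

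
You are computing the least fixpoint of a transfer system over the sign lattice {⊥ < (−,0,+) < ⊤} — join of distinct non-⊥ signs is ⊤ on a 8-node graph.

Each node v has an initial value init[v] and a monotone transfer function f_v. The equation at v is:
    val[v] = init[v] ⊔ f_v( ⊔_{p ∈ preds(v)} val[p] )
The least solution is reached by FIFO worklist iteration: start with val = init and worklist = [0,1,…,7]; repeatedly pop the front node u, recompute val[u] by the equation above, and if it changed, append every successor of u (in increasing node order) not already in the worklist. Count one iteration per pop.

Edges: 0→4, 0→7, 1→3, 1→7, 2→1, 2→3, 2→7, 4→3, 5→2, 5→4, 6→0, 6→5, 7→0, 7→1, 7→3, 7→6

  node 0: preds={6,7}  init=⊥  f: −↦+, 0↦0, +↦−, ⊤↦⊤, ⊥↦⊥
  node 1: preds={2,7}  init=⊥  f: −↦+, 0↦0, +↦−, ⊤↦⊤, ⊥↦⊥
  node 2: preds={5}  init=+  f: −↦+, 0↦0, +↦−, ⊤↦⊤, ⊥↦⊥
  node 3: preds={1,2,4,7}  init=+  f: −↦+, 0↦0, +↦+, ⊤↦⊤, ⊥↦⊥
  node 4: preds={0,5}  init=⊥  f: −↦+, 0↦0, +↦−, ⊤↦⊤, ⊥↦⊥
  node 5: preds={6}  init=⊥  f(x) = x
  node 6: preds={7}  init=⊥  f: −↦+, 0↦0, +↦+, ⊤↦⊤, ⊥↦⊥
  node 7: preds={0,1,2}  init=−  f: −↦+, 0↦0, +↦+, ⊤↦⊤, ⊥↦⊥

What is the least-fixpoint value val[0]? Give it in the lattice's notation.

⊤

Iteration log — 23 steps:
  step 1. node 0  ⊔preds=−  new=+  old=⊥  +wl: 
  step 2. node 1  ⊔preds=⊤  new=⊤  old=⊥  +wl: 
  step 3. node 2  ⊔preds=⊥  new=+  stable
  step 4. node 3  ⊔preds=⊤  new=⊤  old=+  +wl: 
  step 5. node 4  ⊔preds=+  new=−  old=⊥  +wl: 3
  step 6. node 5  ⊔preds=⊥  new=⊥  stable
  step 7. node 6  ⊔preds=−  new=+  old=⊥  +wl: 0,5
  step 8. node 7  ⊔preds=⊤  new=⊤  old=−  +wl: 1,6
  step 9. node 3  ⊔preds=⊤  new=⊤  stable
  step 10. node 0  ⊔preds=⊤  new=⊤  old=+  +wl: 4,7
  step 11. node 5  ⊔preds=+  new=+  old=⊥  +wl: 2
  step 12. node 1  ⊔preds=⊤  new=⊤  stable
  step 13. node 6  ⊔preds=⊤  new=⊤  old=+  +wl: 0,5
  step 14. node 4  ⊔preds=⊤  new=⊤  old=−  +wl: 3
  step 15. node 7  ⊔preds=⊤  new=⊤  stable
  step 16. node 2  ⊔preds=+  new=⊤  old=+  +wl: 1,7
  step 17. node 0  ⊔preds=⊤  new=⊤  stable
  step 18. node 5  ⊔preds=⊤  new=⊤  old=+  +wl: 2,4
  step 19. node 3  ⊔preds=⊤  new=⊤  stable
  step 20. node 1  ⊔preds=⊤  new=⊤  stable
  step 21. node 7  ⊔preds=⊤  new=⊤  stable
  step 22. node 2  ⊔preds=⊤  new=⊤  stable
  step 23. node 4  ⊔preds=⊤  new=⊤  stable

Least fixpoint reached:
  node 0: ⊤
  node 1: ⊤
  node 2: ⊤
  node 3: ⊤
  node 4: ⊤
  node 5: ⊤
  node 6: ⊤
  node 7: ⊤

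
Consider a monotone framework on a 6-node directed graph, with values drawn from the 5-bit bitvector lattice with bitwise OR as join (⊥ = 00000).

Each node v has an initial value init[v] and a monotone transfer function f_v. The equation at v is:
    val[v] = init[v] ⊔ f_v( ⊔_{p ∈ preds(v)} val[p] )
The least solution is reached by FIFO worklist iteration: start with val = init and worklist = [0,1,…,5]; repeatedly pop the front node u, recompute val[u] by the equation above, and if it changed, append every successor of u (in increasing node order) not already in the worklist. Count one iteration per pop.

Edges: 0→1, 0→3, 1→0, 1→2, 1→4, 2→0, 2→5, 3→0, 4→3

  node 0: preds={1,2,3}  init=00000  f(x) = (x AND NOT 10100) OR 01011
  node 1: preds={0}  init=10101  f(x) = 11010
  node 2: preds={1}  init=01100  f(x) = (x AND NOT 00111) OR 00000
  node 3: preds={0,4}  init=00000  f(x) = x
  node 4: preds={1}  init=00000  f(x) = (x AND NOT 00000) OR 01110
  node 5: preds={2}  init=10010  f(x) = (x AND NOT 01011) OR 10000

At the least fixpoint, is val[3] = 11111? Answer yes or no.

yes

Worklist (9 pops):
  #1 pop 0: in=11101 → 01011 (was 00000); enqueue []
  #2 pop 1: in=01011 → 11111 (was 10101); enqueue [0]
  #3 pop 2: in=11111 → 11100 (was 01100); enqueue []
  #4 pop 3: in=01011 → 01011 (was 00000); enqueue []
  #5 pop 4: in=11111 → 11111 (was 00000); enqueue [3]
  #6 pop 5: in=11100 → 10110 (was 10010); enqueue []
  #7 pop 0: in=11111 → 01011 (no change)
  #8 pop 3: in=11111 → 11111 (was 01011); enqueue [0]
  #9 pop 0: in=11111 → 01011 (no change)

Fixpoint:
  val[0] = 01011
  val[1] = 11111
  val[2] = 11100
  val[3] = 11111
  val[4] = 11111
  val[5] = 10110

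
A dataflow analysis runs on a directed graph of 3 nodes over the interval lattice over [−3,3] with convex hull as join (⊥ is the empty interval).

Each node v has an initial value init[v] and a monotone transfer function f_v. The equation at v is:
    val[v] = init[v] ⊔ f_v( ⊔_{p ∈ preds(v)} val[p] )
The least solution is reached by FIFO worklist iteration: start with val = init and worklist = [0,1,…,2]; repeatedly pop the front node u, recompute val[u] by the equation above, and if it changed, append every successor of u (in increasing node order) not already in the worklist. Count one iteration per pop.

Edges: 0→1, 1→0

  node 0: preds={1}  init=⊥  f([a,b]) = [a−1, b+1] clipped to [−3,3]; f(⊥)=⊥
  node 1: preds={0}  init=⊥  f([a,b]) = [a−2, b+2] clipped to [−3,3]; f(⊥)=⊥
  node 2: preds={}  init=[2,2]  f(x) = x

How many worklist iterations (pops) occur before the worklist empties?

Worklist (3 pops):
  #1 pop 0: in=⊥ → ⊥ (no change)
  #2 pop 1: in=⊥ → ⊥ (no change)
  #3 pop 2: in=⊥ → [2,2] (no change)

Fixpoint:
  val[0] = ⊥
  val[1] = ⊥
  val[2] = [2,2]

3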